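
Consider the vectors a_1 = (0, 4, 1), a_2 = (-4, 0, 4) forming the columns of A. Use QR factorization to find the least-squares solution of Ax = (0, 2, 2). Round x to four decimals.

q_1 = a_1/‖a_1‖ = (0, 4, 1)/4.1231 = (0.0000, 0.9701, 0.2425).
r_{12} = q_1·a_2 = 0.9701.
u_2 = a_2 − 0.9701·q_1 = (-4.0000, -0.9412, 3.7647).
‖u_2‖ = 5.5730, so q_2 = (-0.7177, -0.1689, 0.6755).
Qᵀb = (2.4254, 1.0133).
Back-substitute: x_2 = 1.0133/5.5730 = 0.1818.
x_1 = (2.4254 − 0.9701·0.1818)/4.1231 = 0.5455.

x = (0.5455, 0.1818)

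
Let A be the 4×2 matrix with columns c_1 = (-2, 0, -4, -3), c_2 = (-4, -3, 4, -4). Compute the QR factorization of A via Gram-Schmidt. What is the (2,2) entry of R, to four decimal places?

r_{22} = 7.5132

e_1 = c_1/‖c_1‖ = (-2, 0, -4, -3)/5.3852 = (-0.3714, 0.0000, -0.7428, -0.5571).
r_{12} = e_1·c_2 = 0.7428.
u_2 = c_2 − 0.7428·e_1 = (-3.7241, -3.0000, 4.5517, -3.5862).
r_{22} = ‖u_2‖ = 7.5132.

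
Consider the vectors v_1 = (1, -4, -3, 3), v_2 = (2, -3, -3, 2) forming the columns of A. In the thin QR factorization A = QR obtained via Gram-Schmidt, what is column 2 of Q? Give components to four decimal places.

q_2 = (0.8343, 0.2238, -0.3663, -0.3459)

q_1 = v_1/‖v_1‖ = (1, -4, -3, 3)/5.9161 = (0.1690, -0.6761, -0.5071, 0.5071).
r_{12} = q_1·v_2 = 4.9019.
u_2 = v_2 − 4.9019·q_1 = (1.1714, 0.3143, -0.5143, -0.4857).
‖u_2‖ = 1.4041, so q_2 = (0.8343, 0.2238, -0.3663, -0.3459).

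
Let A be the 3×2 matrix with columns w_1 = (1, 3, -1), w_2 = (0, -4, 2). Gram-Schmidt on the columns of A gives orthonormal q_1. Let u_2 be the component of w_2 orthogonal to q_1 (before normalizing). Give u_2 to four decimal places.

u_2 = (1.2727, -0.1818, 0.7273)

w_1 = (1, 3, -1); ‖w_1‖ = 3.3166, so q_1 = (0.3015, 0.9045, -0.3015).
q_1·w_2 = 0.3015·0 + 0.9045·(-4) + (-0.3015)·2 = -4.2212.
u_2 = w_2 + 4.2212·q_1 = (1.2727, -0.1818, 0.7273).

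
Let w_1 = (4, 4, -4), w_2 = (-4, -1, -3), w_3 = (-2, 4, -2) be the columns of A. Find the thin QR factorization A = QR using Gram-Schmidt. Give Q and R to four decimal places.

w_1 = (4, 4, -4); ‖w_1‖ = 6.9282, so q_1 = (0.5774, 0.5774, -0.5774).
q_1·w_2 = 0.5774·(-4) + 0.5774·(-1) + (-0.5774)·(-3) = -1.1547.
u_2 = w_2 + 1.1547·q_1 = (-3.3333, -0.3333, -3.6667).
‖u_2‖ = 4.9666, so q_2 = (-0.6712, -0.0671, -0.7383).
q_1·w_3 = 0.5774·(-2) + 0.5774·4 + (-0.5774)·(-2) = 2.3094; q_2·w_3 = (-0.6712)·(-2) + (-0.0671)·4 + (-0.7383)·(-2) = 2.5504.
u_3 = w_3 − 2.3094·q_1 − 2.5504·q_2 = (-1.6216, 2.8378, 1.2162).
‖u_3‖ = 3.4874, so q_3 = (-0.4650, 0.8137, 0.3487).

Q = [[0.5774, -0.6712, -0.4650], [0.5774, -0.0671, 0.8137], [-0.5774, -0.7383, 0.3487]], R = [[6.9282, -1.1547, 2.3094], [0.0000, 4.9666, 2.5504], [0.0000, 0.0000, 3.4874]]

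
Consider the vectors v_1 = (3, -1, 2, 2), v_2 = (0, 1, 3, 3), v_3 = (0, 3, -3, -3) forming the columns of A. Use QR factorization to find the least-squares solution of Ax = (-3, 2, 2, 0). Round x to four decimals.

v_1 = (3, -1, 2, 2); ‖v_1‖ = 4.2426, so q_1 = (0.7071, -0.2357, 0.4714, 0.4714).
q_1·v_2 = 0.7071·0 + (-0.2357)·1 + 0.4714·3 + 0.4714·3 = 2.5927.
u_2 = v_2 − 2.5927·q_1 = (-1.8333, 1.6111, 1.7778, 1.7778).
‖u_2‖ = 3.5040, so q_2 = (-0.5232, 0.4598, 0.5074, 0.5074).
q_1·v_3 = 0.7071·0 + (-0.2357)·3 + 0.4714·(-3) + 0.4714·(-3) = -3.5355; q_2·v_3 = (-0.5232)·0 + 0.4598·3 + 0.5074·(-3) + 0.5074·(-3) = -1.6648.
u_3 = v_3 + 3.5355·q_1 + 1.6648·q_2 = (1.6290, 2.9321, -0.4887, -0.4887).
‖u_3‖ = 3.4247, so q_3 = (0.4757, 0.8562, -0.1427, -0.1427).
Qᵀb = (-1.6499, 3.5040, 0.0000).
Back-substitute: x_3 = 0.0000/3.4247 = 0.0000.
x_2 = (3.5040 + 1.6648·0.0000)/3.5040 = 1.0000.
x_1 = (-1.6499 − 2.5927·1.0000 + 3.5355·0.0000)/4.2426 = -1.0000.

x = (-1.0000, 1.0000, 0.0000)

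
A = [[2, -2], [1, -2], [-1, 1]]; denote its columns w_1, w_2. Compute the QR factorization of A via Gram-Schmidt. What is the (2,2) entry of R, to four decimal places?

r_{22} = 0.9129

w_1 = (2, 1, -1); ‖w_1‖ = 2.4495, so q_1 = (0.8165, 0.4082, -0.4082).
q_1·w_2 = 0.8165·(-2) + 0.4082·(-2) + (-0.4082)·1 = -2.8577.
u_2 = w_2 + 2.8577·q_1 = (0.3333, -0.8333, -0.1667).
r_{22} = ‖u_2‖ = 0.9129.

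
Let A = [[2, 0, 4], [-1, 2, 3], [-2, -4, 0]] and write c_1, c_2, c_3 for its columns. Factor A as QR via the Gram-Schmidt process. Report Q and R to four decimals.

Q = [[0.6667, -0.3333, 0.6667], [-0.3333, 0.6667, 0.6667], [-0.6667, -0.6667, 0.3333]], R = [[3.0000, 2.0000, 1.6667], [0.0000, 4.0000, 0.6667], [0.0000, 0.0000, 4.6667]]

c_1 = (2, -1, -2); ‖c_1‖ = 3.0000, so e_1 = (0.6667, -0.3333, -0.6667).
e_1·c_2 = 0.6667·0 + (-0.3333)·2 + (-0.6667)·(-4) = 2.0000.
u_2 = c_2 − 2.0000·e_1 = (-1.3333, 2.6667, -2.6667).
‖u_2‖ = 4.0000, so e_2 = (-0.3333, 0.6667, -0.6667).
e_1·c_3 = 0.6667·4 + (-0.3333)·3 + (-0.6667)·0 = 1.6667; e_2·c_3 = (-0.3333)·4 + 0.6667·3 + (-0.6667)·0 = 0.6667.
u_3 = c_3 − 1.6667·e_1 − 0.6667·e_2 = (3.1111, 3.1111, 1.5556).
‖u_3‖ = 4.6667, so e_3 = (0.6667, 0.6667, 0.3333).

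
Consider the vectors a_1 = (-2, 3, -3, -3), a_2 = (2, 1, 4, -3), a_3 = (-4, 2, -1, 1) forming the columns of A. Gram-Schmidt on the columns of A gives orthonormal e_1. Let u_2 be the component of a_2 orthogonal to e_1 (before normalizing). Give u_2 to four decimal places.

u_2 = (1.7419, 1.3871, 3.6129, -3.3871)

a_1 = (-2, 3, -3, -3); ‖a_1‖ = 5.5678, so e_1 = (-0.3592, 0.5388, -0.5388, -0.5388).
e_1·a_2 = (-0.3592)·2 + 0.5388·1 + (-0.5388)·4 + (-0.5388)·(-3) = -0.7184.
u_2 = a_2 + 0.7184·e_1 = (1.7419, 1.3871, 3.6129, -3.3871).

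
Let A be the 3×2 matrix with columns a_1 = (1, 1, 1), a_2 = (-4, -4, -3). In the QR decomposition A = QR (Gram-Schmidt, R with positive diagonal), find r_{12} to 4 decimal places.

r_{12} = -6.3509

a_1 = (1, 1, 1); ‖a_1‖ = 1.7321, so q_1 = (0.5774, 0.5774, 0.5774).
r_{12} = q_1·a_2 = -6.3509.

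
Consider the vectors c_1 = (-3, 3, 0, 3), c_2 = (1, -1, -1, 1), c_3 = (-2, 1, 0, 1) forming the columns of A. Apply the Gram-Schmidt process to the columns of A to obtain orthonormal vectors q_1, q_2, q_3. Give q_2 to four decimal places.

q_2 = (0.3482, -0.3482, -0.5222, 0.6963)

q_1 = c_1/‖c_1‖ = (-3, 3, 0, 3)/5.1962 = (-0.5774, 0.5774, 0.0000, 0.5774).
r_{12} = q_1·c_2 = -0.5774.
u_2 = c_2 + 0.5774·q_1 = (0.6667, -0.6667, -1.0000, 1.3333).
‖u_2‖ = 1.9149, so q_2 = (0.3482, -0.3482, -0.5222, 0.6963).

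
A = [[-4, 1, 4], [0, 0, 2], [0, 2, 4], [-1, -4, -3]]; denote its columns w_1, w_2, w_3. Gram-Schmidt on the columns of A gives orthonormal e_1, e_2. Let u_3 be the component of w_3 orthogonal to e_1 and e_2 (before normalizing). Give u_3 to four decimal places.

w_1 = (-4, 0, 0, -1); ‖w_1‖ = 4.1231, so e_1 = (-0.9701, 0.0000, 0.0000, -0.2425).
e_1·w_2 = (-0.9701)·1 + 0.0000·0 + 0.0000·2 + (-0.2425)·(-4) = 0.0000.
u_2 = w_2 + 0.0000·e_1 = (1.0000, 0.0000, 2.0000, -4.0000).
‖u_2‖ = 4.5826, so e_2 = (0.2182, 0.0000, 0.4364, -0.8729).
e_1·w_3 = (-0.9701)·4 + 0.0000·2 + 0.0000·4 + (-0.2425)·(-3) = -3.1530; e_2·w_3 = 0.2182·4 + 0.0000·2 + 0.4364·4 + (-0.8729)·(-3) = 5.2372.
u_3 = w_3 + 3.1530·e_1 − 5.2372·e_2 = (-0.2017, 2.0000, 1.7143, 0.8067).

u_3 = (-0.2017, 2.0000, 1.7143, 0.8067)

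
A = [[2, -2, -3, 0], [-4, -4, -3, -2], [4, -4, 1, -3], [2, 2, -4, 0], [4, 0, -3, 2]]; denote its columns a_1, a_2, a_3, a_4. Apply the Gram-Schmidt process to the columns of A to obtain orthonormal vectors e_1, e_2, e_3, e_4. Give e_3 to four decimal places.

a_1 = (2, -4, 4, 2, 4); ‖a_1‖ = 7.4833, so e_1 = (0.2673, -0.5345, 0.5345, 0.2673, 0.5345).
e_1·a_2 = 0.2673·(-2) + (-0.5345)·(-4) + 0.5345·(-4) + 0.2673·2 + 0.5345·0 = 0.0000.
u_2 = a_2 + 0.0000·e_1 = (-2.0000, -4.0000, -4.0000, 2.0000, 0.0000).
‖u_2‖ = 6.3246, so e_2 = (-0.3162, -0.6325, -0.6325, 0.3162, 0.0000).
e_1·a_3 = 0.2673·(-3) + (-0.5345)·(-3) + 0.5345·1 + 0.2673·(-4) + 0.5345·(-3) = -1.3363; e_2·a_3 = (-0.3162)·(-3) + (-0.6325)·(-3) + (-0.6325)·1 + 0.3162·(-4) + 0.0000·(-3) = 0.9487.
u_3 = a_3 + 1.3363·e_1 − 0.9487·e_2 = (-2.3429, -3.1143, 2.3143, -3.9429, -2.2857).
‖u_3‖ = 6.4276, so e_3 = (-0.3645, -0.4845, 0.3601, -0.6134, -0.3556).

e_3 = (-0.3645, -0.4845, 0.3601, -0.6134, -0.3556)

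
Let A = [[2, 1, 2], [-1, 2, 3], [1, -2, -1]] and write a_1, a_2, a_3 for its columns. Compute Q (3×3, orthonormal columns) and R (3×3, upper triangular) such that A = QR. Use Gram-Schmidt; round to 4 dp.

a_1 = (2, -1, 1); ‖a_1‖ = 2.4495, so e_1 = (0.8165, -0.4082, 0.4082).
e_1·a_2 = 0.8165·1 + (-0.4082)·2 + 0.4082·(-2) = -0.8165.
u_2 = a_2 + 0.8165·e_1 = (1.6667, 1.6667, -1.6667).
‖u_2‖ = 2.8868, so e_2 = (0.5774, 0.5774, -0.5774).
e_1·a_3 = 0.8165·2 + (-0.4082)·3 + 0.4082·(-1) = 0.0000; e_2·a_3 = 0.5774·2 + 0.5774·3 + (-0.5774)·(-1) = 3.4641.
u_3 = a_3 + 0.0000·e_1 − 3.4641·e_2 = (0.0000, 1.0000, 1.0000).
‖u_3‖ = 1.4142, so e_3 = (0.0000, 0.7071, 0.7071).

Q = [[0.8165, 0.5774, 0.0000], [-0.4082, 0.5774, 0.7071], [0.4082, -0.5774, 0.7071]], R = [[2.4495, -0.8165, 0.0000], [0.0000, 2.8868, 3.4641], [0.0000, 0.0000, 1.4142]]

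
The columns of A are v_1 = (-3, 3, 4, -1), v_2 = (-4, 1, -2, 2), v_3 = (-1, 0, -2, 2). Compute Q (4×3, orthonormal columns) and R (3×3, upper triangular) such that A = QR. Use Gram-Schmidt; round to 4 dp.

Q = [[-0.5071, -0.7247, 0.3893], [0.5071, 0.1160, 0.3673], [0.6761, -0.5218, 0.2204], [-0.1690, 0.4348, 0.8154]], R = [[5.9161, 0.8452, -1.1832], [0.0000, 4.9281, 2.6380], [0.0000, 0.0000, 0.8007]]

e_1 = v_1/‖v_1‖ = (-3, 3, 4, -1)/5.9161 = (-0.5071, 0.5071, 0.6761, -0.1690).
r_{12} = e_1·v_2 = 0.8452.
u_2 = v_2 − 0.8452·e_1 = (-3.5714, 0.5714, -2.5714, 2.1429).
‖u_2‖ = 4.9281, so e_2 = (-0.7247, 0.1160, -0.5218, 0.4348).
r_{13} = e_1·v_3 = -1.1832; r_{23} = e_2·v_3 = 2.6380.
u_3 = v_3 + 1.1832·e_1 − 2.6380·e_2 = (0.3118, 0.2941, 0.1765, 0.6529).
‖u_3‖ = 0.8007, so e_3 = (0.3893, 0.3673, 0.2204, 0.8154).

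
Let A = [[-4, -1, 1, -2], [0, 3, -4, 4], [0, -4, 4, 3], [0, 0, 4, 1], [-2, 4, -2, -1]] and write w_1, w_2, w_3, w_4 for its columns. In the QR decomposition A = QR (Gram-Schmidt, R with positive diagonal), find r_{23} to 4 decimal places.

r_{23} = -5.7644

e_1 = w_1/‖w_1‖ = (-4, 0, 0, 0, -2)/4.4721 = (-0.8944, 0.0000, 0.0000, 0.0000, -0.4472).
r_{12} = e_1·w_2 = -0.8944.
u_2 = w_2 + 0.8944·e_1 = (-1.8000, 3.0000, -4.0000, 0.0000, 3.6000).
‖u_2‖ = 6.4187, so e_2 = (-0.2804, 0.4674, -0.6232, 0.0000, 0.5609).
r_{23} = e_2·w_3 = -5.7644.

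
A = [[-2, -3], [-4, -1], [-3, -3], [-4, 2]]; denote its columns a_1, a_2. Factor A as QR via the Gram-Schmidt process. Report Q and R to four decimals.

Q = [[-0.2981, -0.5572], [-0.5963, -0.0049], [-0.4472, -0.5029], [-0.5963, 0.6607]], R = [[6.7082, 1.6398], [0.0000, 4.5068]]

e_1 = a_1/‖a_1‖ = (-2, -4, -3, -4)/6.7082 = (-0.2981, -0.5963, -0.4472, -0.5963).
r_{12} = e_1·a_2 = 1.6398.
u_2 = a_2 − 1.6398·e_1 = (-2.5111, -0.0222, -2.2667, 2.9778).
‖u_2‖ = 4.5068, so e_2 = (-0.5572, -0.0049, -0.5029, 0.6607).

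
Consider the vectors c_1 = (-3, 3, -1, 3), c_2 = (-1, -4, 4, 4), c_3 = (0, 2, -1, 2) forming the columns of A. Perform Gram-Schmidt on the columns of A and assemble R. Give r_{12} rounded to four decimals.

r_{12} = -0.1890

c_1 = (-3, 3, -1, 3); ‖c_1‖ = 5.2915, so e_1 = (-0.5669, 0.5669, -0.1890, 0.5669).
r_{12} = e_1·c_2 = -0.1890.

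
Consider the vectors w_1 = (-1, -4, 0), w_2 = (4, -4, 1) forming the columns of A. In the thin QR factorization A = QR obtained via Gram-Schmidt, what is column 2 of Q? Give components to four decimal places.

w_1 = (-1, -4, 0); ‖w_1‖ = 4.1231, so e_1 = (-0.2425, -0.9701, 0.0000).
e_1·w_2 = (-0.2425)·4 + (-0.9701)·(-4) + 0.0000·1 = 2.9104.
u_2 = w_2 − 2.9104·e_1 = (4.7059, -1.1765, 1.0000).
‖u_2‖ = 4.9527, so e_2 = (0.9502, -0.2375, 0.2019).

e_2 = (0.9502, -0.2375, 0.2019)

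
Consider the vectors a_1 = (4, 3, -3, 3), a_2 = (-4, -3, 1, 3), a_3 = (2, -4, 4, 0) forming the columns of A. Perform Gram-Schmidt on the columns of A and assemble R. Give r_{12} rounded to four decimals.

q_1 = a_1/‖a_1‖ = (4, 3, -3, 3)/6.5574 = (0.6100, 0.4575, -0.4575, 0.4575).
r_{12} = q_1·a_2 = -2.8975.

r_{12} = -2.8975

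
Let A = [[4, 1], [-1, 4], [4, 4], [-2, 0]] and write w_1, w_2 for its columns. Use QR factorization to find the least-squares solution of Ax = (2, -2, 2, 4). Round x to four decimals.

x = (0.3088, -0.0891)

w_1 = (4, -1, 4, -2); ‖w_1‖ = 6.0828, so q_1 = (0.6576, -0.1644, 0.6576, -0.3288).
q_1·w_2 = 0.6576·1 + (-0.1644)·4 + 0.6576·4 + (-0.3288)·0 = 2.6304.
u_2 = w_2 − 2.6304·q_1 = (-0.7297, 4.4324, 2.2703, 0.8649).
‖u_2‖ = 5.1070, so q_2 = (-0.1429, 0.8679, 0.4445, 0.1694).
Qᵀb = (1.6440, -0.4551).
Back-substitute: x_2 = -0.4551/5.1070 = -0.0891.
x_1 = (1.6440 − 2.6304·(-0.0891))/6.0828 = 0.3088.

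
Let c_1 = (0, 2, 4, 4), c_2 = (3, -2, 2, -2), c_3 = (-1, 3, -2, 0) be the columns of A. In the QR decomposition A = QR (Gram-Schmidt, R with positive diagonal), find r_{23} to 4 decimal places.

r_{23} = -2.9164

c_1 = (0, 2, 4, 4); ‖c_1‖ = 6.0000, so q_1 = (0.0000, 0.3333, 0.6667, 0.6667).
q_1·c_2 = 0.0000·3 + 0.3333·(-2) + 0.6667·2 + 0.6667·(-2) = -0.6667.
u_2 = c_2 + 0.6667·q_1 = (3.0000, -1.7778, 2.4444, -1.5556).
‖u_2‖ = 4.5338, so q_2 = (0.6617, -0.3921, 0.5392, -0.3431).
r_{23} = q_2·c_3 = -2.9164.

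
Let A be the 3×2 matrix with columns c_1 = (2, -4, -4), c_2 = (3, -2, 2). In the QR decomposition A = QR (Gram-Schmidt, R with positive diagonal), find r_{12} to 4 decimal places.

r_{12} = 1.0000

c_1 = (2, -4, -4); ‖c_1‖ = 6.0000, so q_1 = (0.3333, -0.6667, -0.6667).
r_{12} = q_1·c_2 = 1.0000.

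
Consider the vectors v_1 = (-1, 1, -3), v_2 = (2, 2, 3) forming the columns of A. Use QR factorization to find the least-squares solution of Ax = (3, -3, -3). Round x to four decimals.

v_1 = (-1, 1, -3); ‖v_1‖ = 3.3166, so e_1 = (-0.3015, 0.3015, -0.9045).
e_1·v_2 = (-0.3015)·2 + 0.3015·2 + (-0.9045)·3 = -2.7136.
u_2 = v_2 + 2.7136·e_1 = (1.1818, 2.8182, 0.5455).
‖u_2‖ = 3.1042, so e_2 = (0.3807, 0.9078, 0.1757).
Qᵀb = (0.9045, -2.1085).
Back-substitute: x_2 = -2.1085/3.1042 = -0.6792.
x_1 = (0.9045 + 2.7136·(-0.6792))/3.3166 = -0.2830.

x = (-0.2830, -0.6792)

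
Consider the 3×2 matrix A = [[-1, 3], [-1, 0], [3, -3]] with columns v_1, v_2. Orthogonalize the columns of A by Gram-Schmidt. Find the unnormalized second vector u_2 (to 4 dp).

u_2 = (1.9091, -1.0909, 0.2727)

v_1 = (-1, -1, 3); ‖v_1‖ = 3.3166, so e_1 = (-0.3015, -0.3015, 0.9045).
e_1·v_2 = (-0.3015)·3 + (-0.3015)·0 + 0.9045·(-3) = -3.6181.
u_2 = v_2 + 3.6181·e_1 = (1.9091, -1.0909, 0.2727).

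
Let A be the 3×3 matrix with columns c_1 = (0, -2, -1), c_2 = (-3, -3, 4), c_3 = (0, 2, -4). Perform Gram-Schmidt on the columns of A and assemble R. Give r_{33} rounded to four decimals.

r_{33} = 2.3285

q_1 = c_1/‖c_1‖ = (0, -2, -1)/2.2361 = (0.0000, -0.8944, -0.4472).
r_{12} = q_1·c_2 = 0.8944.
u_2 = c_2 − 0.8944·q_1 = (-3.0000, -2.2000, 4.4000).
‖u_2‖ = 5.7619, so q_2 = (-0.5207, -0.3818, 0.7636).
r_{13} = q_1·c_3 = 0.0000; r_{23} = q_2·c_3 = -3.8182.
u_3 = c_3 + 0.0000·q_1 + 3.8182·q_2 = (-1.9880, 0.5422, -1.0843).
r_{33} = ‖u_3‖ = 2.3285.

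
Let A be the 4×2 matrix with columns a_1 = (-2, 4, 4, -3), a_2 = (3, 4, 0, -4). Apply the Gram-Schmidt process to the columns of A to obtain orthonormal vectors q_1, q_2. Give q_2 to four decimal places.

q_2 = (0.7233, 0.3718, -0.3556, -0.4606)

a_1 = (-2, 4, 4, -3); ‖a_1‖ = 6.7082, so q_1 = (-0.2981, 0.5963, 0.5963, -0.4472).
q_1·a_2 = (-0.2981)·3 + 0.5963·4 + 0.5963·0 + (-0.4472)·(-4) = 3.2796.
u_2 = a_2 − 3.2796·q_1 = (3.9778, 2.0444, -1.9556, -2.5333).
‖u_2‖ = 5.4995, so q_2 = (0.7233, 0.3718, -0.3556, -0.4606).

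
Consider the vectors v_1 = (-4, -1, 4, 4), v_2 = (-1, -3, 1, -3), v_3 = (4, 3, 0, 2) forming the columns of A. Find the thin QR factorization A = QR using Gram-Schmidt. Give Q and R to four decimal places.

v_1 = (-4, -1, 4, 4); ‖v_1‖ = 7.0000, so q_1 = (-0.5714, -0.1429, 0.5714, 0.5714).
q_1·v_2 = (-0.5714)·(-1) + (-0.1429)·(-3) + 0.5714·1 + 0.5714·(-3) = -0.1429.
u_2 = v_2 + 0.1429·q_1 = (-1.0816, -3.0204, 1.0816, -2.9184).
‖u_2‖ = 4.4699, so q_2 = (-0.2420, -0.6757, 0.2420, -0.6529).
q_1·v_3 = (-0.5714)·4 + (-0.1429)·3 + 0.5714·0 + 0.5714·2 = -1.5714; q_2·v_3 = (-0.2420)·4 + (-0.6757)·3 + 0.2420·0 + (-0.6529)·2 = -4.3009.
u_3 = v_3 + 1.5714·q_1 + 4.3009·q_2 = (2.0613, -0.1307, 1.9387, 0.0899).
‖u_3‖ = 2.8342, so q_3 = (0.7273, -0.0461, 0.6840, 0.0317).

Q = [[-0.5714, -0.2420, 0.7273], [-0.1429, -0.6757, -0.0461], [0.5714, 0.2420, 0.6840], [0.5714, -0.6529, 0.0317]], R = [[7.0000, -0.1429, -1.5714], [0.0000, 4.4699, -4.3009], [0.0000, 0.0000, 2.8342]]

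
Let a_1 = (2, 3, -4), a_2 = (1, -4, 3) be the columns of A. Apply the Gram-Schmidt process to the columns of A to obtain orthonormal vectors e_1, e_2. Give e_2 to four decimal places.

e_1 = a_1/‖a_1‖ = (2, 3, -4)/5.3852 = (0.3714, 0.5571, -0.7428).
r_{12} = e_1·a_2 = -4.0853.
u_2 = a_2 + 4.0853·e_1 = (2.5172, -1.7241, -0.0345).
‖u_2‖ = 3.0513, so e_2 = (0.8250, -0.5651, -0.0113).

e_2 = (0.8250, -0.5651, -0.0113)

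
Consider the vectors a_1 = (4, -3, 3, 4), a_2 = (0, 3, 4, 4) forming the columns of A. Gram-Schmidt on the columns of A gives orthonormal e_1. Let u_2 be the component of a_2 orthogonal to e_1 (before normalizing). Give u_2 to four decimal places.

u_2 = (-1.5200, 4.1400, 2.8600, 2.4800)

a_1 = (4, -3, 3, 4); ‖a_1‖ = 7.0711, so e_1 = (0.5657, -0.4243, 0.4243, 0.5657).
e_1·a_2 = 0.5657·0 + (-0.4243)·3 + 0.4243·4 + 0.5657·4 = 2.6870.
u_2 = a_2 − 2.6870·e_1 = (-1.5200, 4.1400, 2.8600, 2.4800).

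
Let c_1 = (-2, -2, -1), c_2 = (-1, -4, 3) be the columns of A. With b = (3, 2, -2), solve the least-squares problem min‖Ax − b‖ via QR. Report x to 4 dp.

c_1 = (-2, -2, -1); ‖c_1‖ = 3.0000, so q_1 = (-0.6667, -0.6667, -0.3333).
q_1·c_2 = (-0.6667)·(-1) + (-0.6667)·(-4) + (-0.3333)·3 = 2.3333.
u_2 = c_2 − 2.3333·q_1 = (0.5556, -2.4444, 3.7778).
‖u_2‖ = 4.5338, so q_2 = (0.1225, -0.5392, 0.8332).
Qᵀb = (-2.6667, -2.3772).
Back-substitute: x_2 = -2.3772/4.5338 = -0.5243.
x_1 = (-2.6667 − 2.3333·(-0.5243))/3.0000 = -0.4811.

x = (-0.4811, -0.5243)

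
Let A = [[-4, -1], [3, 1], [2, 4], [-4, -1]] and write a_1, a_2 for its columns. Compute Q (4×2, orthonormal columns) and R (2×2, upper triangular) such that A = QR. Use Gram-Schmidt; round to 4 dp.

a_1 = (-4, 3, 2, -4); ‖a_1‖ = 6.7082, so q_1 = (-0.5963, 0.4472, 0.2981, -0.5963).
q_1·a_2 = (-0.5963)·(-1) + 0.4472·1 + 0.2981·4 + (-0.5963)·(-1) = 2.8324.
u_2 = a_2 − 2.8324·q_1 = (0.6889, -0.2667, 3.1556, 0.6889).
‖u_2‖ = 3.3133, so q_2 = (0.2079, -0.0805, 0.9524, 0.2079).

Q = [[-0.5963, 0.2079], [0.4472, -0.0805], [0.2981, 0.9524], [-0.5963, 0.2079]], R = [[6.7082, 2.8324], [0.0000, 3.3133]]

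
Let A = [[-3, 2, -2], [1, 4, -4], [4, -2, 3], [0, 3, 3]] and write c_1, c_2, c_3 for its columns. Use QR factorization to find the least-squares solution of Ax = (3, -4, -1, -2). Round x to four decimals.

x = (-0.9542, -0.6741, 0.0763)

c_1 = (-3, 1, 4, 0); ‖c_1‖ = 5.0990, so e_1 = (-0.5883, 0.1961, 0.7845, 0.0000).
e_1·c_2 = (-0.5883)·2 + 0.1961·4 + 0.7845·(-2) + 0.0000·3 = -1.9612.
u_2 = c_2 + 1.9612·e_1 = (0.8462, 4.3846, -0.4615, 3.0000).
‖u_2‖ = 5.3994, so e_2 = (0.1567, 0.8121, -0.0855, 0.5556).
e_1·c_3 = (-0.5883)·(-2) + 0.1961·(-4) + 0.7845·3 + 0.0000·3 = 2.7456; e_2·c_3 = 0.1567·(-2) + 0.8121·(-4) + (-0.0855)·3 + 0.5556·3 = -2.1512.
u_3 = c_3 − 2.7456·e_1 + 2.1512·e_2 = (-0.0475, -2.7916, 0.6623, 4.1953).
‖u_3‖ = 5.0827, so e_3 = (-0.0093, -0.5492, 0.1303, 0.8254).
Qᵀb = (-3.3340, -3.8038, 0.3878).
Back-substitute: x_3 = 0.3878/5.0827 = 0.0763.
x_2 = (-3.8038 + 2.1512·0.0763)/5.3994 = -0.6741.
x_1 = (-3.3340 + 1.9612·(-0.6741) − 2.7456·0.0763)/5.0990 = -0.9542.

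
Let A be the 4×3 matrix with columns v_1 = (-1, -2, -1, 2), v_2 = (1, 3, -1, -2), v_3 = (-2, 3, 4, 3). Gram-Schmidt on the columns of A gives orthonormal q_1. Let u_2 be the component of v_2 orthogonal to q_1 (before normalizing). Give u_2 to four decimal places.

v_1 = (-1, -2, -1, 2); ‖v_1‖ = 3.1623, so q_1 = (-0.3162, -0.6325, -0.3162, 0.6325).
q_1·v_2 = (-0.3162)·1 + (-0.6325)·3 + (-0.3162)·(-1) + 0.6325·(-2) = -3.1623.
u_2 = v_2 + 3.1623·q_1 = (0.0000, 1.0000, -2.0000, 0.0000).

u_2 = (0.0000, 1.0000, -2.0000, 0.0000)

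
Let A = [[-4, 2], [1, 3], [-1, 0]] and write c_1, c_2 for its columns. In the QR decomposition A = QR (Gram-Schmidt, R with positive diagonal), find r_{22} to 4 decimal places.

r_{22} = 3.4075

q_1 = c_1/‖c_1‖ = (-4, 1, -1)/4.2426 = (-0.9428, 0.2357, -0.2357).
r_{12} = q_1·c_2 = -1.1785.
u_2 = c_2 + 1.1785·q_1 = (0.8889, 3.2778, -0.2778).
r_{22} = ‖u_2‖ = 3.4075.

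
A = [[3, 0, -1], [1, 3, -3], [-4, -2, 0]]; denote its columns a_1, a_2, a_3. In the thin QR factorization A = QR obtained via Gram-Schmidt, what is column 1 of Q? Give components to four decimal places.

a_1 = (3, 1, -4); ‖a_1‖ = 5.0990, so q_1 = (0.5883, 0.1961, -0.7845).

q_1 = (0.5883, 0.1961, -0.7845)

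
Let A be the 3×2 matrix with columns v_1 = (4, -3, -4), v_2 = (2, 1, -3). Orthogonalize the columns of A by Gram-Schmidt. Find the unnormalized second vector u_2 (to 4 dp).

u_2 = (0.3415, 2.2439, -1.3415)

v_1 = (4, -3, -4); ‖v_1‖ = 6.4031, so q_1 = (0.6247, -0.4685, -0.6247).
q_1·v_2 = 0.6247·2 + (-0.4685)·1 + (-0.6247)·(-3) = 2.6550.
u_2 = v_2 − 2.6550·q_1 = (0.3415, 2.2439, -1.3415).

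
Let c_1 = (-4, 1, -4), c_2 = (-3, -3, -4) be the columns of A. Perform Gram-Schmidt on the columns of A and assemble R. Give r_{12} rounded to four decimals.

c_1 = (-4, 1, -4); ‖c_1‖ = 5.7446, so e_1 = (-0.6963, 0.1741, -0.6963).
r_{12} = e_1·c_2 = 4.3519.

r_{12} = 4.3519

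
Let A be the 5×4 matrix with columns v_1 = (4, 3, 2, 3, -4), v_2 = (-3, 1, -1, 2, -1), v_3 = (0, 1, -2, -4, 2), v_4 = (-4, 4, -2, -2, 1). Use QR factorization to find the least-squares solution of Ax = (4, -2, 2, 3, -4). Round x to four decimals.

e_1 = v_1/‖v_1‖ = (4, 3, 2, 3, -4)/7.3485 = (0.5443, 0.4082, 0.2722, 0.4082, -0.5443).
r_{12} = e_1·v_2 = -0.1361.
u_2 = v_2 + 0.1361·e_1 = (-2.9259, 1.0556, -0.9630, 2.0556, -1.0741).
‖u_2‖ = 3.9977, so e_2 = (-0.7319, 0.2640, -0.2409, 0.5142, -0.2687).
r_{13} = e_1·v_3 = -2.8577; r_{23} = e_2·v_3 = -1.8483.
u_3 = v_3 + 2.8577·e_1 + 1.8483·e_2 = (0.2028, 2.6547, -1.6674, -1.8830, -0.0521).
‖u_3‖ = 3.6629, so e_3 = (0.0554, 0.7247, -0.4552, -0.5141, -0.0142).
r_{14} = e_1·v_4 = -2.4495; r_{24} = e_2·v_4 = 3.1685; r_{34} = e_3·v_4 = 4.6019.
u_4 = v_4 + 2.4495·e_1 − 3.1685·e_2 − 4.6019·e_3 = (-0.6024, 0.8282, 1.5247, -0.2636, 0.5835).
‖u_4‖ = 1.9451, so e_4 = (-0.3097, 0.4258, 0.7839, -0.1355, 0.3000).
Qᵀb = (5.3072, -1.3202, -3.6237, -2.1290).
Back-substitute: x_4 = -2.1290/1.9451 = -1.0945.
x_3 = (-3.6237 − 4.6019·(-1.0945))/3.6629 = 0.3858.
x_2 = (-1.3202 + 1.8483·0.3858 − 3.1685·(-1.0945))/3.9977 = 0.7156.
x_1 = (5.3072 + 0.1361·0.7156 + 2.8577·0.3858 + 2.4495·(-1.0945))/7.3485 = 0.5207.

x = (0.5207, 0.7156, 0.3858, -1.0945)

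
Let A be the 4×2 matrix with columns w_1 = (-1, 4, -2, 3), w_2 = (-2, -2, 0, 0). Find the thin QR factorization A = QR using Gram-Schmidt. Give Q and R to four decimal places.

Q = [[-0.1826, -0.8437], [0.7303, -0.4602], [-0.3651, -0.1534], [0.5477, 0.2301]], R = [[5.4772, -1.0954], [0.0000, 2.6077]]

w_1 = (-1, 4, -2, 3); ‖w_1‖ = 5.4772, so q_1 = (-0.1826, 0.7303, -0.3651, 0.5477).
q_1·w_2 = (-0.1826)·(-2) + 0.7303·(-2) + (-0.3651)·0 + 0.5477·0 = -1.0954.
u_2 = w_2 + 1.0954·q_1 = (-2.2000, -1.2000, -0.4000, 0.6000).
‖u_2‖ = 2.6077, so q_2 = (-0.8437, -0.4602, -0.1534, 0.2301).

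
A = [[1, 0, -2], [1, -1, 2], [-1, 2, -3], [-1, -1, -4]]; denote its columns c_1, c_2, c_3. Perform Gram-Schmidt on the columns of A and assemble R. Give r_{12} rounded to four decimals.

q_1 = c_1/‖c_1‖ = (1, 1, -1, -1)/2.0000 = (0.5000, 0.5000, -0.5000, -0.5000).
r_{12} = q_1·c_2 = -1.0000.

r_{12} = -1.0000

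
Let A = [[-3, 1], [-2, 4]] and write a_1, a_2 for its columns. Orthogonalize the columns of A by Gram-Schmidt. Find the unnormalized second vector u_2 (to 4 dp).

u_2 = (-1.5385, 2.3077)

e_1 = a_1/‖a_1‖ = (-3, -2)/3.6056 = (-0.8321, -0.5547).
r_{12} = e_1·a_2 = -3.0509.
u_2 = a_2 + 3.0509·e_1 = (-1.5385, 2.3077).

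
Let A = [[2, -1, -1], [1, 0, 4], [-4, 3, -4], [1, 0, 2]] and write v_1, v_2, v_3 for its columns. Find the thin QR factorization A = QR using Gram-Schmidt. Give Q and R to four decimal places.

Q = [[0.4264, 0.2611, -0.8104], [0.2132, 0.6093, 0.5195], [-0.8528, 0.4352, -0.2701], [0.2132, 0.6093, 0.0208]], R = [[4.6904, -2.9848, 4.2640], [0.0000, 1.0445, 1.6537], [0.0000, 0.0000, 4.0104]]

v_1 = (2, 1, -4, 1); ‖v_1‖ = 4.6904, so e_1 = (0.4264, 0.2132, -0.8528, 0.2132).
e_1·v_2 = 0.4264·(-1) + 0.2132·0 + (-0.8528)·3 + 0.2132·0 = -2.9848.
u_2 = v_2 + 2.9848·e_1 = (0.2727, 0.6364, 0.4545, 0.6364).
‖u_2‖ = 1.0445, so e_2 = (0.2611, 0.6093, 0.4352, 0.6093).
e_1·v_3 = 0.4264·(-1) + 0.2132·4 + (-0.8528)·(-4) + 0.2132·2 = 4.2640; e_2·v_3 = 0.2611·(-1) + 0.6093·4 + 0.4352·(-4) + 0.6093·2 = 1.6537.
u_3 = v_3 − 4.2640·e_1 − 1.6537·e_2 = (-3.2500, 2.0833, -1.0833, 0.0833).
‖u_3‖ = 4.0104, so e_3 = (-0.8104, 0.5195, -0.2701, 0.0208).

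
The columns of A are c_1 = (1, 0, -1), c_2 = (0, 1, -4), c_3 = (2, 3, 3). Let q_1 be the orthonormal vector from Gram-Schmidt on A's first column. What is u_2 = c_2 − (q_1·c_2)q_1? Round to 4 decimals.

u_2 = (-2.0000, 1.0000, -2.0000)

c_1 = (1, 0, -1); ‖c_1‖ = 1.4142, so q_1 = (0.7071, 0.0000, -0.7071).
q_1·c_2 = 0.7071·0 + 0.0000·1 + (-0.7071)·(-4) = 2.8284.
u_2 = c_2 − 2.8284·q_1 = (-2.0000, 1.0000, -2.0000).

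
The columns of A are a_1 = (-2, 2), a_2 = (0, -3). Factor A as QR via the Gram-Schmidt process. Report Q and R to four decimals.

Q = [[-0.7071, -0.7071], [0.7071, -0.7071]], R = [[2.8284, -2.1213], [0.0000, 2.1213]]

a_1 = (-2, 2); ‖a_1‖ = 2.8284, so e_1 = (-0.7071, 0.7071).
e_1·a_2 = (-0.7071)·0 + 0.7071·(-3) = -2.1213.
u_2 = a_2 + 2.1213·e_1 = (-1.5000, -1.5000).
‖u_2‖ = 2.1213, so e_2 = (-0.7071, -0.7071).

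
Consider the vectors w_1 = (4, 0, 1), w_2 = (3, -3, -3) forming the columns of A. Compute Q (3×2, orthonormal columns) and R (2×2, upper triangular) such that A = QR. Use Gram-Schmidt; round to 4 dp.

w_1 = (4, 0, 1); ‖w_1‖ = 4.1231, so q_1 = (0.9701, 0.0000, 0.2425).
q_1·w_2 = 0.9701·3 + 0.0000·(-3) + 0.2425·(-3) = 2.1828.
u_2 = w_2 − 2.1828·q_1 = (0.8824, -3.0000, -3.5294).
‖u_2‖ = 4.7154, so q_2 = (0.1871, -0.6362, -0.7485).

Q = [[0.9701, 0.1871], [0.0000, -0.6362], [0.2425, -0.7485]], R = [[4.1231, 2.1828], [0.0000, 4.7154]]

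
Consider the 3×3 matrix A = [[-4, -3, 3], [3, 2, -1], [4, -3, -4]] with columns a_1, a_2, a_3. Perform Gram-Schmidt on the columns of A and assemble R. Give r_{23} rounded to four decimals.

a_1 = (-4, 3, 4); ‖a_1‖ = 6.4031, so q_1 = (-0.6247, 0.4685, 0.6247).
q_1·a_2 = (-0.6247)·(-3) + 0.4685·2 + 0.6247·(-3) = 0.9370.
u_2 = a_2 − 0.9370·q_1 = (-2.4146, 1.5610, -3.5854).
‖u_2‖ = 4.5959, so q_2 = (-0.5254, 0.3396, -0.7801).
r_{23} = q_2·a_3 = 1.2047.

r_{23} = 1.2047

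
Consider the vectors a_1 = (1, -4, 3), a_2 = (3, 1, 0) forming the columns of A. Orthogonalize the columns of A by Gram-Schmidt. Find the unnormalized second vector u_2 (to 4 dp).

e_1 = a_1/‖a_1‖ = (1, -4, 3)/5.0990 = (0.1961, -0.7845, 0.5883).
r_{12} = e_1·a_2 = -0.1961.
u_2 = a_2 + 0.1961·e_1 = (3.0385, 0.8462, 0.1154).

u_2 = (3.0385, 0.8462, 0.1154)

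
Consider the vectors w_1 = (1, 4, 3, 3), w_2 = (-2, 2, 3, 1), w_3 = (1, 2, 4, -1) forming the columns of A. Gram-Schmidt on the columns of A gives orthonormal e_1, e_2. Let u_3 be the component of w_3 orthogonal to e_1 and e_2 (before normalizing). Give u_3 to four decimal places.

w_1 = (1, 4, 3, 3); ‖w_1‖ = 5.9161, so e_1 = (0.1690, 0.6761, 0.5071, 0.5071).
e_1·w_2 = 0.1690·(-2) + 0.6761·2 + 0.5071·3 + 0.5071·1 = 3.0426.
u_2 = w_2 − 3.0426·e_1 = (-2.5143, -0.0571, 1.4571, -0.5429).
‖u_2‖ = 2.9568, so e_2 = (-0.8503, -0.0193, 0.4928, -0.1836).
e_1·w_3 = 0.1690·1 + 0.6761·2 + 0.5071·4 + 0.5071·(-1) = 3.0426; e_2·w_3 = (-0.8503)·1 + (-0.0193)·2 + 0.4928·4 + (-0.1836)·(-1) = 1.2658.
u_3 = w_3 − 3.0426·e_1 − 1.2658·e_2 = (1.5621, -0.0327, 1.8333, -2.3105).

u_3 = (1.5621, -0.0327, 1.8333, -2.3105)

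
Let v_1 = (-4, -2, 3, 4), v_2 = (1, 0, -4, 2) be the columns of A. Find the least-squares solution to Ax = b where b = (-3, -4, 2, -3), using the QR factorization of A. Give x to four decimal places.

v_1 = (-4, -2, 3, 4); ‖v_1‖ = 6.7082, so e_1 = (-0.5963, -0.2981, 0.4472, 0.5963).
e_1·v_2 = (-0.5963)·1 + (-0.2981)·0 + 0.4472·(-4) + 0.5963·2 = -1.1926.
u_2 = v_2 + 1.1926·e_1 = (0.2889, -0.3556, -3.4667, 2.7111).
‖u_2‖ = 4.4247, so e_2 = (0.0653, -0.0804, -0.7835, 0.6127).
Qᵀb = (2.0870, -3.2796).
Back-substitute: x_2 = -3.2796/4.4247 = -0.7412.
x_1 = (2.0870 + 1.1926·(-0.7412))/6.7082 = 0.1793.

x = (0.1793, -0.7412)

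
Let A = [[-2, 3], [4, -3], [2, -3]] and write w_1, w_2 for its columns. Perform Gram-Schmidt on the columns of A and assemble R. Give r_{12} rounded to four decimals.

w_1 = (-2, 4, 2); ‖w_1‖ = 4.8990, so e_1 = (-0.4082, 0.8165, 0.4082).
r_{12} = e_1·w_2 = -4.8990.

r_{12} = -4.8990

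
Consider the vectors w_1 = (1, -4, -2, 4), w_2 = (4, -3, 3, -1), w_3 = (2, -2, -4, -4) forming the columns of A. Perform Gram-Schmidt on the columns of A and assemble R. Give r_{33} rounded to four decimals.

w_1 = (1, -4, -2, 4); ‖w_1‖ = 6.0828, so e_1 = (0.1644, -0.6576, -0.3288, 0.6576).
e_1·w_2 = 0.1644·4 + (-0.6576)·(-3) + (-0.3288)·3 + 0.6576·(-1) = 0.9864.
u_2 = w_2 − 0.9864·e_1 = (3.8378, -2.3514, 3.3243, -1.6486).
‖u_2‖ = 5.8333, so e_2 = (0.6579, -0.4031, 0.5699, -0.2826).
e_1·w_3 = 0.1644·2 + (-0.6576)·(-2) + (-0.3288)·(-4) + 0.6576·(-4) = 0.3288; e_2·w_3 = 0.6579·2 + (-0.4031)·(-2) + 0.5699·(-4) + (-0.2826)·(-4) = 0.9730.
u_3 = w_3 − 0.3288·e_1 − 0.9730·e_2 = (1.3058, -1.3916, -4.4464, -3.9412).
r_{33} = ‖u_3‖ = 6.2406.

r_{33} = 6.2406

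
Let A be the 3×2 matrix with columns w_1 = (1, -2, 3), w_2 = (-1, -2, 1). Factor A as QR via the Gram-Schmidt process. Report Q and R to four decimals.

w_1 = (1, -2, 3); ‖w_1‖ = 3.7417, so e_1 = (0.2673, -0.5345, 0.8018).
e_1·w_2 = 0.2673·(-1) + (-0.5345)·(-2) + 0.8018·1 = 1.6036.
u_2 = w_2 − 1.6036·e_1 = (-1.4286, -1.1429, -0.2857).
‖u_2‖ = 1.8516, so e_2 = (-0.7715, -0.6172, -0.1543).

Q = [[0.2673, -0.7715], [-0.5345, -0.6172], [0.8018, -0.1543]], R = [[3.7417, 1.6036], [0.0000, 1.8516]]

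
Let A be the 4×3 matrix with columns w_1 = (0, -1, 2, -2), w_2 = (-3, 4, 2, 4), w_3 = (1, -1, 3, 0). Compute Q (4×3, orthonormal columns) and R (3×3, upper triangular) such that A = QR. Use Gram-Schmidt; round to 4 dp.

Q = [[0.0000, -0.4874, 0.6428], [-0.3333, 0.5054, -0.2961], [0.6667, 0.6137, 0.4201], [-0.6667, 0.3610, 0.5681]], R = [[3.0000, -2.6667, 2.3333], [0.0000, 6.1554, 0.8484], [0.0000, 0.0000, 2.1990]]

e_1 = w_1/‖w_1‖ = (0, -1, 2, -2)/3.0000 = (0.0000, -0.3333, 0.6667, -0.6667).
r_{12} = e_1·w_2 = -2.6667.
u_2 = w_2 + 2.6667·e_1 = (-3.0000, 3.1111, 3.7778, 2.2222).
‖u_2‖ = 6.1554, so e_2 = (-0.4874, 0.5054, 0.6137, 0.3610).
r_{13} = e_1·w_3 = 2.3333; r_{23} = e_2·w_3 = 0.8484.
u_3 = w_3 − 2.3333·e_1 − 0.8484·e_2 = (1.4135, -0.6510, 0.9238, 1.2493).
‖u_3‖ = 2.1990, so e_3 = (0.6428, -0.2961, 0.4201, 0.5681).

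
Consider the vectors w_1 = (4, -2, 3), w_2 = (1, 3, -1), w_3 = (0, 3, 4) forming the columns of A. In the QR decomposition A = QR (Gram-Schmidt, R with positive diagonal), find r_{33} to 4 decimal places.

w_1 = (4, -2, 3); ‖w_1‖ = 5.3852, so e_1 = (0.7428, -0.3714, 0.5571).
e_1·w_2 = 0.7428·1 + (-0.3714)·3 + 0.5571·(-1) = -0.9285.
u_2 = w_2 + 0.9285·e_1 = (1.6897, 2.6552, -0.4828).
‖u_2‖ = 3.1840, so e_2 = (0.5307, 0.8339, -0.1516).
e_1·w_3 = 0.7428·0 + (-0.3714)·3 + 0.5571·4 = 1.1142; e_2·w_3 = 0.5307·0 + 0.8339·3 + (-0.1516)·4 = 1.8952.
u_3 = w_3 − 1.1142·e_1 − 1.8952·e_2 = (-1.8333, 1.8333, 3.6667).
r_{33} = ‖u_3‖ = 4.4907.

r_{33} = 4.4907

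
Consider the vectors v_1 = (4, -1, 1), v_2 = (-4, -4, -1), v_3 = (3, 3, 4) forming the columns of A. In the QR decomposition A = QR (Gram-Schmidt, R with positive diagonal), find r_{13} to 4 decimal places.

r_{13} = 3.0641

v_1 = (4, -1, 1); ‖v_1‖ = 4.2426, so q_1 = (0.9428, -0.2357, 0.2357).
r_{13} = q_1·v_3 = 3.0641.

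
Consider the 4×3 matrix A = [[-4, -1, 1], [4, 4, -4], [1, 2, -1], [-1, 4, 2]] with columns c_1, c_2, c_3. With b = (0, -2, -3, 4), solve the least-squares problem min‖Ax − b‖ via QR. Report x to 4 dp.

c_1 = (-4, 4, 1, -1); ‖c_1‖ = 5.8310, so q_1 = (-0.6860, 0.6860, 0.1715, -0.1715).
q_1·c_2 = (-0.6860)·(-1) + 0.6860·4 + 0.1715·2 + (-0.1715)·4 = 3.0870.
u_2 = c_2 − 3.0870·q_1 = (1.1176, 1.8824, 1.4706, 4.5294).
‖u_2‖ = 5.2412, so q_2 = (0.2132, 0.3591, 0.2806, 0.8642).
q_1·c_3 = (-0.6860)·1 + 0.6860·(-4) + 0.1715·(-1) + (-0.1715)·2 = -3.9445; q_2·c_3 = 0.2132·1 + 0.3591·(-4) + 0.2806·(-1) + 0.8642·2 = 0.2245.
u_3 = c_3 + 3.9445·q_1 − 0.2245·q_2 = (-1.7537, -1.3747, -0.3865, 1.1296).
‖u_3‖ = 2.5280, so q_3 = (-0.6937, -0.5438, -0.1529, 0.4468).
Qᵀb = (-2.5725, 1.8967, 3.3335).
Back-substitute: x_3 = 3.3335/2.5280 = 1.3186.
x_2 = (1.8967 − 0.2245·1.3186)/5.2412 = 0.3054.
x_1 = (-2.5725 − 3.0870·0.3054 + 3.9445·1.3186)/5.8310 = 0.2892.

x = (0.2892, 0.3054, 1.3186)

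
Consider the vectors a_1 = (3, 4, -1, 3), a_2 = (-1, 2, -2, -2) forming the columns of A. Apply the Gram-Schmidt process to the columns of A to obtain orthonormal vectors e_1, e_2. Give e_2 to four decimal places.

e_1 = a_1/‖a_1‖ = (3, 4, -1, 3)/5.9161 = (0.5071, 0.6761, -0.1690, 0.5071).
r_{12} = e_1·a_2 = 0.1690.
u_2 = a_2 − 0.1690·e_1 = (-1.0857, 1.8857, -1.9714, -2.0857).
‖u_2‖ = 3.6016, so e_2 = (-0.3015, 0.5236, -0.5474, -0.5791).

e_2 = (-0.3015, 0.5236, -0.5474, -0.5791)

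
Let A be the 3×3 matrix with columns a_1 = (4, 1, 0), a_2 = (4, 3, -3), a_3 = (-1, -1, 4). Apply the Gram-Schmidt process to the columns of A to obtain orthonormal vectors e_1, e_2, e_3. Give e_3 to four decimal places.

e_1 = a_1/‖a_1‖ = (4, 1, 0)/4.1231 = (0.9701, 0.2425, 0.0000).
r_{12} = e_1·a_2 = 4.6082.
u_2 = a_2 − 4.6082·e_1 = (-0.4706, 1.8824, -3.0000).
‖u_2‖ = 3.5728, so e_2 = (-0.1317, 0.5269, -0.8397).
r_{13} = e_1·a_3 = -1.2127; r_{23} = e_2·a_3 = -3.7539.
u_3 = a_3 + 1.2127·e_1 + 3.7539·e_2 = (-0.3180, 1.2719, 0.8479).
‖u_3‖ = 1.5613, so e_3 = (-0.2037, 0.8146, 0.5431).

e_3 = (-0.2037, 0.8146, 0.5431)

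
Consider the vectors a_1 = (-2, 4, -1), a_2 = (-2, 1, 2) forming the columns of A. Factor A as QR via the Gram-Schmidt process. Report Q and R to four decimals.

Q = [[-0.4364, -0.5293], [0.8729, -0.0529], [-0.2182, 0.8468]], R = [[4.5826, 1.3093], [0.0000, 2.6992]]

q_1 = a_1/‖a_1‖ = (-2, 4, -1)/4.5826 = (-0.4364, 0.8729, -0.2182).
r_{12} = q_1·a_2 = 1.3093.
u_2 = a_2 − 1.3093·q_1 = (-1.4286, -0.1429, 2.2857).
‖u_2‖ = 2.6992, so q_2 = (-0.5293, -0.0529, 0.8468).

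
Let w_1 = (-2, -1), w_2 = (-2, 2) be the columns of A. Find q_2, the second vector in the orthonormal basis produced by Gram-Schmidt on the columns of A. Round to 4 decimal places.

w_1 = (-2, -1); ‖w_1‖ = 2.2361, so q_1 = (-0.8944, -0.4472).
q_1·w_2 = (-0.8944)·(-2) + (-0.4472)·2 = 0.8944.
u_2 = w_2 − 0.8944·q_1 = (-1.2000, 2.4000).
‖u_2‖ = 2.6833, so q_2 = (-0.4472, 0.8944).

q_2 = (-0.4472, 0.8944)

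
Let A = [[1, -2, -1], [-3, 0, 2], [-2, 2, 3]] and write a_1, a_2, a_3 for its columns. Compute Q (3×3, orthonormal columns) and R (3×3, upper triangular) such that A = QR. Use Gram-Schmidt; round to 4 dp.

q_1 = a_1/‖a_1‖ = (1, -3, -2)/3.7417 = (0.2673, -0.8018, -0.5345).
r_{12} = q_1·a_2 = -1.6036.
u_2 = a_2 + 1.6036·q_1 = (-1.5714, -1.2857, 1.1429).
‖u_2‖ = 2.3299, so q_2 = (-0.6745, -0.5518, 0.4905).
r_{13} = q_1·a_3 = -3.4744; r_{23} = q_2·a_3 = 1.0423.
u_3 = a_3 + 3.4744·q_1 − 1.0423·q_2 = (0.6316, -0.2105, 0.6316).
‖u_3‖ = 0.9177, so q_3 = (0.6882, -0.2294, 0.6882).

Q = [[0.2673, -0.6745, 0.6882], [-0.8018, -0.5518, -0.2294], [-0.5345, 0.4905, 0.6882]], R = [[3.7417, -1.6036, -3.4744], [0.0000, 2.3299, 1.0423], [0.0000, 0.0000, 0.9177]]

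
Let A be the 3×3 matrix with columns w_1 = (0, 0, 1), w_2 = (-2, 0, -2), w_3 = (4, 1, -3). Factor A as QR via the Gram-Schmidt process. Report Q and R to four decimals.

w_1 = (0, 0, 1); ‖w_1‖ = 1.0000, so q_1 = (0.0000, 0.0000, 1.0000).
q_1·w_2 = 0.0000·(-2) + 0.0000·0 + 1.0000·(-2) = -2.0000.
u_2 = w_2 + 2.0000·q_1 = (-2.0000, 0.0000, 0.0000).
‖u_2‖ = 2.0000, so q_2 = (-1.0000, 0.0000, 0.0000).
q_1·w_3 = 0.0000·4 + 0.0000·1 + 1.0000·(-3) = -3.0000; q_2·w_3 = (-1.0000)·4 + 0.0000·1 + 0.0000·(-3) = -4.0000.
u_3 = w_3 + 3.0000·q_1 + 4.0000·q_2 = (0.0000, 1.0000, 0.0000).
‖u_3‖ = 1.0000, so q_3 = (0.0000, 1.0000, 0.0000).

Q = [[0.0000, -1.0000, 0.0000], [0.0000, 0.0000, 1.0000], [1.0000, 0.0000, 0.0000]], R = [[1.0000, -2.0000, -3.0000], [0.0000, 2.0000, -4.0000], [0.0000, 0.0000, 1.0000]]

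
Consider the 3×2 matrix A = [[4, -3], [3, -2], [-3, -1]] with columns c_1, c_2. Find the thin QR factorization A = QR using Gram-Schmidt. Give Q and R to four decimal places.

Q = [[0.6860, -0.4546], [0.5145, -0.2490], [-0.5145, -0.8552]], R = [[5.8310, -2.5725], [0.0000, 2.7170]]

c_1 = (4, 3, -3); ‖c_1‖ = 5.8310, so q_1 = (0.6860, 0.5145, -0.5145).
q_1·c_2 = 0.6860·(-3) + 0.5145·(-2) + (-0.5145)·(-1) = -2.5725.
u_2 = c_2 + 2.5725·q_1 = (-1.2353, -0.6765, -2.3235).
‖u_2‖ = 2.7170, so q_2 = (-0.4546, -0.2490, -0.8552).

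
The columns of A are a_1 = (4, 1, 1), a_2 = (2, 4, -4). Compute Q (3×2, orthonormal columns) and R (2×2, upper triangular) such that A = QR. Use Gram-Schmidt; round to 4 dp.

q_1 = a_1/‖a_1‖ = (4, 1, 1)/4.2426 = (0.9428, 0.2357, 0.2357).
r_{12} = q_1·a_2 = 1.8856.
u_2 = a_2 − 1.8856·q_1 = (0.2222, 3.5556, -4.4444).
‖u_2‖ = 5.6960, so q_2 = (0.0390, 0.6242, -0.7803).

Q = [[0.9428, 0.0390], [0.2357, 0.6242], [0.2357, -0.7803]], R = [[4.2426, 1.8856], [0.0000, 5.6960]]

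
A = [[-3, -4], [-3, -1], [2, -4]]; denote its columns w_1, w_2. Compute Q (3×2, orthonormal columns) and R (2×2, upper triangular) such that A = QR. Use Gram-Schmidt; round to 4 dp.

w_1 = (-3, -3, 2); ‖w_1‖ = 4.6904, so e_1 = (-0.6396, -0.6396, 0.4264).
e_1·w_2 = (-0.6396)·(-4) + (-0.6396)·(-1) + 0.4264·(-4) = 1.4924.
u_2 = w_2 − 1.4924·e_1 = (-3.0455, -0.0455, -4.6364).
‖u_2‖ = 5.5473, so e_2 = (-0.5490, -0.0082, -0.8358).

Q = [[-0.6396, -0.5490], [-0.6396, -0.0082], [0.4264, -0.8358]], R = [[4.6904, 1.4924], [0.0000, 5.5473]]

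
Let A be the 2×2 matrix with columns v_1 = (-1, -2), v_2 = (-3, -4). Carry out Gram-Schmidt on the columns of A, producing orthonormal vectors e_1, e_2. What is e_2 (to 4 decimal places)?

e_2 = (-0.8944, 0.4472)

v_1 = (-1, -2); ‖v_1‖ = 2.2361, so e_1 = (-0.4472, -0.8944).
e_1·v_2 = (-0.4472)·(-3) + (-0.8944)·(-4) = 4.9193.
u_2 = v_2 − 4.9193·e_1 = (-0.8000, 0.4000).
‖u_2‖ = 0.8944, so e_2 = (-0.8944, 0.4472).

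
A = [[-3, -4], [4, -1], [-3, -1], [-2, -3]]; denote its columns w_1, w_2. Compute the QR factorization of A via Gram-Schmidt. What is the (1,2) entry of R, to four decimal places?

w_1 = (-3, 4, -3, -2); ‖w_1‖ = 6.1644, so q_1 = (-0.4867, 0.6489, -0.4867, -0.3244).
r_{12} = q_1·w_2 = 2.7578.

r_{12} = 2.7578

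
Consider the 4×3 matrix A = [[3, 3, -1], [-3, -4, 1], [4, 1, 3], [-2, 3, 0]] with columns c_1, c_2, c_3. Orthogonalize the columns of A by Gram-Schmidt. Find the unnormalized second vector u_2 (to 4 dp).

u_2 = (1.5000, -2.5000, -1.0000, 4.0000)

q_1 = c_1/‖c_1‖ = (3, -3, 4, -2)/6.1644 = (0.4867, -0.4867, 0.6489, -0.3244).
r_{12} = q_1·c_2 = 3.0822.
u_2 = c_2 − 3.0822·q_1 = (1.5000, -2.5000, -1.0000, 4.0000).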